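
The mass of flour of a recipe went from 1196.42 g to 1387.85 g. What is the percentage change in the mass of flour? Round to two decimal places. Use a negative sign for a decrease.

Change: 1387.85 − 1196.42 = 191.43.
Relative to the original: 191.43 ÷ 1196.42 ≈ 16.00%.

16.00%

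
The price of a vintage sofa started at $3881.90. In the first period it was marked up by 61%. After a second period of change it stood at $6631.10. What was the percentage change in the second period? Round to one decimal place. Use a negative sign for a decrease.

After the first period: $3881.90 × 1.61 = $6249.859.
Second-period multiplier: $6631.10 ÷ $6249.859 ≈ 1.061.
That is a change of 6.1%.

6.1%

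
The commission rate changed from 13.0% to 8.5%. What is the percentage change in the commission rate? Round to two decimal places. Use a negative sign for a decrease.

The change is 8.5 − 13.0 = -4.5 percentage points.
Relative to the original 13.0%, that is -4.5 ÷ 13.0 ≈ -34.62%.

-34.62%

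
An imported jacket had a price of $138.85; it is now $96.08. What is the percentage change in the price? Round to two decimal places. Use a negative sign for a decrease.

-30.80%

Change: $96.08 − $138.85 = -$42.77.
Relative to the original: -$42.77 ÷ $138.85 ≈ -30.80%.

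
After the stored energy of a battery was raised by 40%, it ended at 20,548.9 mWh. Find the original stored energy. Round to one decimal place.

The overall multiplier applied was 1.4.
So the original stored energy was 20,548.9 ÷ 1.4 ≈ 14,677.8 mWh.

14,677.8 mWh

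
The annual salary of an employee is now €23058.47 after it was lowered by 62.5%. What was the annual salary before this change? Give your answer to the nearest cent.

€61489.25

The overall multiplier applied was 0.375.
So the original annual salary was €23058.47 ÷ 0.375 ≈ €61489.25.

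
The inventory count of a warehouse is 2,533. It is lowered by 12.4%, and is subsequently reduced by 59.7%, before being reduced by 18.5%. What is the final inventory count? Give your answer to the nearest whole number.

Apply the 12.4% decrease: 2,533 × 0.876 = 2218.908.
After the 59.7% decrease: 2218.908 × 0.403 = 894.219924.
18.5% decrease: 894.219924 × 0.815 = 728.78923806 ≈ 729.

729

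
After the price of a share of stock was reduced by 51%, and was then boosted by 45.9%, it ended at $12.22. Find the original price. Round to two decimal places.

$17.09

Undoing the 45.9% increase: $12.22 ÷ 1.459 ≈ $8.3756.
Undoing the 51% decrease: $8.3756 ÷ 0.49 ≈ $17.09.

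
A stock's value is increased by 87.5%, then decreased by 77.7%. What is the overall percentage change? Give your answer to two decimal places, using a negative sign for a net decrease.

-58.19%

The combined multiplier is 1.875 × 0.223 = 0.418125.
That corresponds to a decrease of 58.19%.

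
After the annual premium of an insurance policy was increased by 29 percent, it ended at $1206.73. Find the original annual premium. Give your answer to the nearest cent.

The overall multiplier applied was 1.29.
So the original annual premium was $1206.73 ÷ 1.29 ≈ $935.45.

$935.45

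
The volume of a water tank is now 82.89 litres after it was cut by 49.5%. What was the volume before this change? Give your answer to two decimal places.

164.14 litres

The overall multiplier applied was 0.505.
So the original volume was 82.89 ÷ 0.505 ≈ 164.14 litres.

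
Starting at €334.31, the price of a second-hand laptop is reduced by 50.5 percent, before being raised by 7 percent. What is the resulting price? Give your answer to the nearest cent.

€177.07

50.5% decrease: €334.31 × 0.495 = €165.48345.
After the 7% increase: €165.48345 × 1.07 = €177.0672915 ≈ €177.07.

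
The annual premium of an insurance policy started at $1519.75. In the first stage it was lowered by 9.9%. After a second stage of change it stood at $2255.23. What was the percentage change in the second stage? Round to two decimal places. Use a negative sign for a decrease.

After the first stage: $1519.75 × 0.901 = $1369.29475.
Second-stage multiplier: $2255.23 ÷ $1369.29475 ≈ 1.647001.
That is a change of 64.70%.

64.70%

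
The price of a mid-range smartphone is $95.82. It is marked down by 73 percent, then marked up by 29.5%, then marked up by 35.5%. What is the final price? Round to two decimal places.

Apply the 73% decrease: $95.82 × 0.27 = $25.8714.
Apply the 29.5% increase: $25.8714 × 1.295 = $33.503463.
Apply the 35.5% increase: $33.503463 × 1.355 = $45.397192365 ≈ $45.40.

$45.40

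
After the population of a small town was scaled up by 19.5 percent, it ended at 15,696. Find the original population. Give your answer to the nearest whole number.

13,135

The overall multiplier applied was 1.195.
So the original population was 15,696 ÷ 1.195 ≈ 13,135.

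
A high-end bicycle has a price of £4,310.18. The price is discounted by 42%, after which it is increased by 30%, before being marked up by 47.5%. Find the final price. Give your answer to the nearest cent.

Apply the 42% decrease: £4,310.18 × 0.58 = £2499.9044.
30% increase: £2499.9044 × 1.3 = £3249.87572.
Apply the 47.5% increase: £3249.87572 × 1.475 = £4793.566687 ≈ £4,793.57.

£4,793.57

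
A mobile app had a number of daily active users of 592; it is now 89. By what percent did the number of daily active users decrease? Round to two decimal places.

Change: 89 − 592 = -503.
Relative to the original: -503 ÷ 592 ≈ -84.97%.
So the number of daily active users decreased by 84.97%.

84.97%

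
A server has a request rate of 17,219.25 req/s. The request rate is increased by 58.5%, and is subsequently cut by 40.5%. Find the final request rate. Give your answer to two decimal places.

16,239.04 req/s

After the 58.5% increase: 17,219.25 × 1.585 = 27292.51125.
Apply the 40.5% decrease: 27292.51125 × 0.595 = 16239.04419375 ≈ 16,239.04.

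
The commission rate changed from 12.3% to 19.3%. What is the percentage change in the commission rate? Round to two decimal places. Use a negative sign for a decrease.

The change is 19.3 − 12.3 = 7.0 percentage points.
Relative to the original 12.3%, that is 7.0 ÷ 12.3 ≈ 56.91%.

56.91%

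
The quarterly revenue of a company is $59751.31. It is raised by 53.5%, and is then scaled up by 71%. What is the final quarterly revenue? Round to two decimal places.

Each change multiplies by a factor: 1.535 × 1.71 = 2.62485.
$59751.31 × 2.62485 = $156838.2260535 ≈ $156838.23.

$156838.23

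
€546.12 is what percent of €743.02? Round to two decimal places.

73.50%

€546.12 ÷ €743.02 ≈ 73.50%.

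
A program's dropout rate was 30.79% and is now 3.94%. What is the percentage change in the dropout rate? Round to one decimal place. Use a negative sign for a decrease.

The change is 3.94 − 30.79 = -26.85 percentage points.
Relative to the original 30.79%, that is -26.85 ÷ 30.79 ≈ -87.2%.

-87.2%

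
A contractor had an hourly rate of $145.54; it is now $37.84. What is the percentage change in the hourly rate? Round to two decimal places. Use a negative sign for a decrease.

Change: $37.84 − $145.54 = -$107.70.
Relative to the original: -$107.70 ÷ $145.54 ≈ -74.00%.

-74.00%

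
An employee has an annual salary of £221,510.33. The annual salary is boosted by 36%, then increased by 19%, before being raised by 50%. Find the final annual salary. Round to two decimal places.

Apply the 36% increase: £221,510.33 × 1.36 = £301254.0488.
Apply the 19% increase: £301254.0488 × 1.19 = £358492.318072.
After the 50% increase: £358492.318072 × 1.5 = £537738.477108 ≈ £537,738.48.

£537,738.48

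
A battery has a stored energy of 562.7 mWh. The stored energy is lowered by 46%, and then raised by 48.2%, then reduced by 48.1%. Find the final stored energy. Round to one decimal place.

Apply the 46% decrease: 562.7 × 0.54 = 303.858.
After the 48.2% increase: 303.858 × 1.482 = 450.317556.
Apply the 48.1% decrease: 450.317556 × 0.519 = 233.714811564 ≈ 233.7.

233.7 mWh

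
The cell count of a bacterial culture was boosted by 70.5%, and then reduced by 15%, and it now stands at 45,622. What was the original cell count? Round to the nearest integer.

31,480

Undoing the 15% decrease: 45,622 ÷ 0.85 ≈ 53672.941176.
Undoing the 70.5% increase: 53672.941176 ÷ 1.705 ≈ 31,480.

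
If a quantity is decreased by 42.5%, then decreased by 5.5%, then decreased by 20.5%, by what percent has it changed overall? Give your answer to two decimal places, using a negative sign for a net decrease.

-56.80%

A 42.5% decrease multiplies by 0.575.
Then a 5.5% decrease: 0.575 × 0.945 = 0.543375.
Then a 20.5% decrease: 0.543375 × 0.795 = 0.431983125.
Overall factor 0.431983125, i.e. -56.80%.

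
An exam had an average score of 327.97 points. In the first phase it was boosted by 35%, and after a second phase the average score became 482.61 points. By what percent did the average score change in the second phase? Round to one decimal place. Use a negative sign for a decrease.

After the first phase: 327.97 × 1.35 = 442.7595.
Second-phase multiplier: 482.61 ÷ 442.7595 ≈ 1.09.
That is a change of 9.0%.

9.0%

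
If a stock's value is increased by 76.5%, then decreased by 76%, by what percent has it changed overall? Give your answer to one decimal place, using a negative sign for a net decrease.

-57.6%

A 76.5% increase multiplies by 1.765.
Then a 76% decrease: 1.765 × 0.24 = 0.4236.
Overall factor 0.4236, i.e. -57.6%.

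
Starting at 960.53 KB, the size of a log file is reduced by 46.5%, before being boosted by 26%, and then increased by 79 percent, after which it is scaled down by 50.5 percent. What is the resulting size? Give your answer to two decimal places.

573.71 KB

Apply the 46.5% decrease: 960.53 × 0.535 = 513.88355.
Apply the 26% increase: 513.88355 × 1.26 = 647.493273.
79% increase: 647.493273 × 1.79 = 1159.01295867.
After the 50.5% decrease: 1159.01295867 × 0.495 = 573.71141454165 ≈ 573.71.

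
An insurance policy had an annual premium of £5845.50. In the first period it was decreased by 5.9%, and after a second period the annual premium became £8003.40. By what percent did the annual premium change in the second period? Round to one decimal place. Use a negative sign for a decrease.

45.5%

After the first period: £5845.50 × 0.941 = £5500.6155.
Second-period multiplier: £8003.40 ÷ £5500.6155 ≈ 1.455.
That is a change of 45.5%.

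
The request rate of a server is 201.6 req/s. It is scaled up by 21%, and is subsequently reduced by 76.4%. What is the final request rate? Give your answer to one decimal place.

Apply the 21% increase: 201.6 × 1.21 = 243.936.
Apply the 76.4% decrease: 243.936 × 0.236 = 57.568896 ≈ 57.6.

57.6 req/s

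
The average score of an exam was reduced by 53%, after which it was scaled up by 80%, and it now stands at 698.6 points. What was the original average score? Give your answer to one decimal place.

The overall multiplier applied was 0.47 × 1.8 = 0.846.
So the original average score was 698.6 ÷ 0.846 ≈ 825.8 points.

825.8 points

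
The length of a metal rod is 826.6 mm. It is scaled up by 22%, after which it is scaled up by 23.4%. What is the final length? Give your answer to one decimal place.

1244.4 mm

Each change multiplies by a factor: 1.22 × 1.234 = 1.50548.
826.6 × 1.50548 = 1244.429768 ≈ 1244.4.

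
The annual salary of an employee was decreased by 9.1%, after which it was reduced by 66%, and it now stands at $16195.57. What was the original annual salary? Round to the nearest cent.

The overall multiplier applied was 0.909 × 0.34 = 0.30906.
So the original annual salary was $16195.57 ÷ 0.30906 ≈ $52402.67.

$52402.67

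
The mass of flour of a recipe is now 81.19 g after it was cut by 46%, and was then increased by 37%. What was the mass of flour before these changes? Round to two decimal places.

109.75 g

Undoing the 37% increase: 81.19 ÷ 1.37 ≈ 59.262774.
Undoing the 46% decrease: 59.262774 ÷ 0.54 ≈ 109.75 g.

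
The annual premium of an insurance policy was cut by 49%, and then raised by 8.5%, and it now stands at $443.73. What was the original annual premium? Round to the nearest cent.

$801.90

The overall multiplier applied was 0.51 × 1.085 = 0.55335.
So the original annual premium was $443.73 ÷ 0.55335 ≈ $801.90.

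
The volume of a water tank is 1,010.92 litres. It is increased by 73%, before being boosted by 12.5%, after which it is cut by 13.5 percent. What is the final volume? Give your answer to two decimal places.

1,701.89 litres

Each change multiplies by a factor: 1.73 × 1.125 × 0.865 = 1.68350625.
1,010.92 × 1.68350625 = 1701.89013825 ≈ 1,701.89.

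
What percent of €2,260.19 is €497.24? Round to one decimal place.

22.0%

€497.24 ÷ €2,260.19 ≈ 22.0%.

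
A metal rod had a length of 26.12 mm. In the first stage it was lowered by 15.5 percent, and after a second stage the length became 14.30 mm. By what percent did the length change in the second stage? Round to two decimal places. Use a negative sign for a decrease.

-35.21%

After the first stage: 26.12 × 0.845 = 22.0714.
Second-stage multiplier: 14.30 ÷ 22.0714 ≈ 0.647897.
That is a change of -35.21%.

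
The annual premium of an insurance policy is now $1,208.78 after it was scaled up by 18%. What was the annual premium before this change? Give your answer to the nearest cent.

$1,024.39

The overall multiplier applied was 1.18.
So the original annual premium was $1,208.78 ÷ 1.18 ≈ $1,024.39.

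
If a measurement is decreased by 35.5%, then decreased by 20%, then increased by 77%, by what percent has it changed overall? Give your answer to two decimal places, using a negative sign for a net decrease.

The combined multiplier is 0.645 × 0.8 × 1.77 = 0.91332.
That corresponds to a decrease of 8.67%.

-8.67%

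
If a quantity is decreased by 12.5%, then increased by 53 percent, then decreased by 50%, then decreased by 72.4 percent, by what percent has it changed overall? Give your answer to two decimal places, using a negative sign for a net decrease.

-81.53%

A 12.5% decrease multiplies by 0.875.
Then a 53% increase: 0.875 × 1.53 = 1.33875.
Then a 50% decrease: 1.33875 × 0.5 = 0.669375.
Then a 72.4% decrease: 0.669375 × 0.276 = 0.1847475.
Overall factor 0.1847475, i.e. -81.53%.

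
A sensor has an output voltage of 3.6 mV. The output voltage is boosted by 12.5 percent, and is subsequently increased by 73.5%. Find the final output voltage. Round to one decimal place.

7.0 mV

After the 12.5% increase: 3.6 × 1.125 = 4.05.
73.5% increase: 4.05 × 1.735 = 7.02675 ≈ 7.0.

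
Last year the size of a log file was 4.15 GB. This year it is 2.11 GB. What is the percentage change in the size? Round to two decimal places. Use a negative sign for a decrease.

-49.16%

Change: 2.11 − 4.15 = -2.04.
Relative to the original: -2.04 ÷ 4.15 ≈ -49.16%.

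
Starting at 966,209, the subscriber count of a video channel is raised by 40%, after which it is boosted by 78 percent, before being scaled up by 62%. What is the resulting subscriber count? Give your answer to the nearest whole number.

3,900,624

Each change multiplies by a factor: 1.4 × 1.78 × 1.62 = 4.03704.
966,209 × 4.03704 = 3900624.38136 ≈ 3,900,624.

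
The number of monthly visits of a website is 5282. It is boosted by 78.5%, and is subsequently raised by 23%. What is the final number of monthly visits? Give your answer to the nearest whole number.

11597

After the 78.5% increase: 5282 × 1.785 = 9428.37.
After the 23% increase: 9428.37 × 1.23 = 11596.8951 ≈ 11597.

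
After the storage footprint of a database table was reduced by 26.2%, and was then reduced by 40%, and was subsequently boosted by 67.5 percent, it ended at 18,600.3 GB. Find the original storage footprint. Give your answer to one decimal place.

25,078.3 GB

Undoing the 67.5% increase: 18,600.3 ÷ 1.675 ≈ 11104.656716.
Undoing the 40% decrease: 11104.656716 ÷ 0.6 ≈ 18507.761193.
Undoing the 26.2% decrease: 18507.761193 ÷ 0.738 ≈ 25,078.3 GB.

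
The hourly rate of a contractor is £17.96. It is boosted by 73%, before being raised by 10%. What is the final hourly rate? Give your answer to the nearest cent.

Each change multiplies by a factor: 1.73 × 1.1 = 1.903.
£17.96 × 1.903 = £34.17788 ≈ £34.18.

£34.18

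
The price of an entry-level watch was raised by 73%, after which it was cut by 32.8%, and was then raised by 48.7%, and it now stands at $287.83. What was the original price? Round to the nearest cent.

$166.50

Undoing the 48.7% increase: $287.83 ÷ 1.487 ≈ $193.564223.
Undoing the 32.8% decrease: $193.564223 ÷ 0.672 ≈ $288.041999.
Undoing the 73% increase: $288.041999 ÷ 1.73 ≈ $166.50.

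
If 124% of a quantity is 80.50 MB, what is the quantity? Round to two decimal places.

80.50 MB ÷ 1.24 ≈ 64.92 MB.

64.92 MB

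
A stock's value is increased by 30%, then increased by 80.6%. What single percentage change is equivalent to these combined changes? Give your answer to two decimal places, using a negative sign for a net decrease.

The combined multiplier is 1.3 × 1.806 = 2.3478.
That corresponds to an increase of 134.78%.

134.78%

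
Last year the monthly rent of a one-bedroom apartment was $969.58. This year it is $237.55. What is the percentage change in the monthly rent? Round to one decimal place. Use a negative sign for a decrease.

Change: $237.55 − $969.58 = -$732.03.
Relative to the original: -$732.03 ÷ $969.58 ≈ -75.5%.

-75.5%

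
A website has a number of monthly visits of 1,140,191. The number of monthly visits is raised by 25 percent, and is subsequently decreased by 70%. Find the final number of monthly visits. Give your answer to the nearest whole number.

Each change multiplies by a factor: 1.25 × 0.3 = 0.375.
1,140,191 × 0.375 = 427571.625 ≈ 427,572.

427,572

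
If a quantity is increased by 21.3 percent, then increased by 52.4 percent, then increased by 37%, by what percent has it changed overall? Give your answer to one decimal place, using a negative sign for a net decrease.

A 21.3% increase multiplies by 1.213.
Then a 52.4% increase: 1.213 × 1.524 = 1.848612.
Then a 37% increase: 1.848612 × 1.37 = 2.53259844.
Overall factor 2.53259844, i.e. 153.3%.

153.3%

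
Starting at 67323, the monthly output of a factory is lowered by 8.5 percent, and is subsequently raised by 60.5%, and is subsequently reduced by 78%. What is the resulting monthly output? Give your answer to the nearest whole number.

21751

8.5% decrease: 67323 × 0.915 = 61600.545.
After the 60.5% increase: 61600.545 × 1.605 = 98868.874725.
After the 78% decrease: 98868.874725 × 0.22 = 21751.1524395 ≈ 21751.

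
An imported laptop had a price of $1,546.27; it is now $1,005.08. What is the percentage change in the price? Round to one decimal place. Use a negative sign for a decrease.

-35.0%

Change: $1,005.08 − $1,546.27 = -$541.19.
Relative to the original: -$541.19 ÷ $1,546.27 ≈ -35.0%.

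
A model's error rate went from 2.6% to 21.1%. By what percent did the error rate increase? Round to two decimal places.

711.54%

The change is 21.1 − 2.6 = 18.5 percentage points.
Relative to the original 2.6%, that is 18.5 ÷ 2.6 ≈ 711.54%.
So the error rate rose by 711.54%.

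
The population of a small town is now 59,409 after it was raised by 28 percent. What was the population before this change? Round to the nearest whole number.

46,413

The overall multiplier applied was 1.28.
So the original population was 59,409 ÷ 1.28 ≈ 46,413.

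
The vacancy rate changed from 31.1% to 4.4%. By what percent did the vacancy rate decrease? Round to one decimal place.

85.9%

The change is 4.4 − 31.1 = -26.7 percentage points.
Relative to the original 31.1%, that is -26.7 ÷ 31.1 ≈ -85.9%.
So the vacancy rate fell by 85.9%.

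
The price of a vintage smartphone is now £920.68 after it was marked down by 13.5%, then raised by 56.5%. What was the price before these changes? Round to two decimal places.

The overall multiplier applied was 0.865 × 1.565 = 1.353725.
So the original price was £920.68 ÷ 1.353725 ≈ £680.11.

£680.11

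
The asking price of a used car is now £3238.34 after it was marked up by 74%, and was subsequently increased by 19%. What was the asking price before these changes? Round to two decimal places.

The overall multiplier applied was 1.74 × 1.19 = 2.0706.
So the original asking price was £3238.34 ÷ 2.0706 ≈ £1563.96.

£1563.96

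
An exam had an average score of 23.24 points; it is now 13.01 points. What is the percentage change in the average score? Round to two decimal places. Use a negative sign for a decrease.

-44.02%

Change: 13.01 − 23.24 = -10.23.
Relative to the original: -10.23 ÷ 23.24 ≈ -44.02%.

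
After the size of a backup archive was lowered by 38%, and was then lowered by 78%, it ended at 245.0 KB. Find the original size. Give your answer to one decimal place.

Undoing the 78% decrease: 245.0 ÷ 0.22 ≈ 1113.636364.
Undoing the 38% decrease: 1113.636364 ÷ 0.62 ≈ 1,796.2 KB.

1,796.2 KB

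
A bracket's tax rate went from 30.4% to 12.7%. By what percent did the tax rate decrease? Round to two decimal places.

The change is 12.7 − 30.4 = -17.7 percentage points.
Relative to the original 30.4%, that is -17.7 ÷ 30.4 ≈ -58.22%.
So the tax rate fell by 58.22%.

58.22%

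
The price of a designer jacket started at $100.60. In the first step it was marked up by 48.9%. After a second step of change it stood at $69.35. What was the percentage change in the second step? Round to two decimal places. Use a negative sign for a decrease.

After the first step: $100.60 × 1.489 = $149.7934.
Second-step multiplier: $69.35 ÷ $149.7934 ≈ 0.462971.
That is a change of -53.70%.

-53.70%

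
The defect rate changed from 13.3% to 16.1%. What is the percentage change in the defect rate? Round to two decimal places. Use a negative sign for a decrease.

The change is 16.1 − 13.3 = 2.8 percentage points.
Relative to the original 13.3%, that is 2.8 ÷ 13.3 ≈ 21.05%.

21.05%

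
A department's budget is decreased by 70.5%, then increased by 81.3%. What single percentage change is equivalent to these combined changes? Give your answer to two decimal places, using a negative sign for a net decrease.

-46.52%

The combined multiplier is 0.295 × 1.813 = 0.534835.
That corresponds to a decrease of 46.52%.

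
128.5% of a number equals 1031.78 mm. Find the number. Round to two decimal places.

802.94 mm

1031.78 mm ÷ 1.285 ≈ 802.94 mm.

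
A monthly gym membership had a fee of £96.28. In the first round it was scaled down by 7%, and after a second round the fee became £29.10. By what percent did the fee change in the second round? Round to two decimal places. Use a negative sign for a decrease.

-67.50%

After the first round: £96.28 × 0.93 = £89.5404.
Second-round multiplier: £29.10 ÷ £89.5404 ≈ 0.324993.
That is a change of -67.50%.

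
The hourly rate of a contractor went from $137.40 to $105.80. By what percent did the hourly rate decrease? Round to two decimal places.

Change: $105.80 − $137.40 = -$31.60.
Relative to the original: -$31.60 ÷ $137.40 ≈ -23.00%.
So the hourly rate decreased by 23.00%.

23.00%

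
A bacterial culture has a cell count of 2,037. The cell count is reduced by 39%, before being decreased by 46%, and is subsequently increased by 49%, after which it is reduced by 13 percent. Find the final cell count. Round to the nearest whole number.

Apply the 39% decrease: 2,037 × 0.61 = 1242.57.
Apply the 46% decrease: 1242.57 × 0.54 = 670.9878.
After the 49% increase: 670.9878 × 1.49 = 999.771822.
After the 13% decrease: 999.771822 × 0.87 = 869.80148514 ≈ 870.

870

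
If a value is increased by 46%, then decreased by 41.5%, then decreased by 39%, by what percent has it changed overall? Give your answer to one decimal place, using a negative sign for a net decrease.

-47.9%

A 46% increase multiplies by 1.46.
Then a 41.5% decrease: 1.46 × 0.585 = 0.8541.
Then a 39% decrease: 0.8541 × 0.61 = 0.521001.
Overall factor 0.521001, i.e. -47.9%.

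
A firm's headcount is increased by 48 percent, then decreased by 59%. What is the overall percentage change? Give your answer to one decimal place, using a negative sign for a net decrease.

The combined multiplier is 1.48 × 0.41 = 0.6068.
That corresponds to a decrease of 39.3%.

-39.3%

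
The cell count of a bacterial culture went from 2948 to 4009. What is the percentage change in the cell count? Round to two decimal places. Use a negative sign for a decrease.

Change: 4009 − 2948 = 1061.
Relative to the original: 1061 ÷ 2948 ≈ 35.99%.

35.99%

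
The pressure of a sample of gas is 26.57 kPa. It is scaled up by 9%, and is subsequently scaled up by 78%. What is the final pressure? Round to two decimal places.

Each change multiplies by a factor: 1.09 × 1.78 = 1.9402.
26.57 × 1.9402 = 51.551114 ≈ 51.55.

51.55 kPa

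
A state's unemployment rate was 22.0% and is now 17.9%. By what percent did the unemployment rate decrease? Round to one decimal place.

The change is 17.9 − 22.0 = -4.1 percentage points.
Relative to the original 22.0%, that is -4.1 ÷ 22.0 ≈ -18.6%.
So the unemployment rate fell by 18.6%.

18.6%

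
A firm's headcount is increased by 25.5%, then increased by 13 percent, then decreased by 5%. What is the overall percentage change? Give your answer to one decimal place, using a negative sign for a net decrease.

The combined multiplier is 1.255 × 1.13 × 0.95 = 1.3472425.
That corresponds to an increase of 34.7%.

34.7%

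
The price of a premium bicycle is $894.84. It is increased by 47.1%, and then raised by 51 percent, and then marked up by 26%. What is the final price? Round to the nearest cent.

$2504.41

Each change multiplies by a factor: 1.471 × 1.51 × 1.26 = 2.7987246.
$894.84 × 2.7987246 = $2504.410721064 ≈ $2504.41.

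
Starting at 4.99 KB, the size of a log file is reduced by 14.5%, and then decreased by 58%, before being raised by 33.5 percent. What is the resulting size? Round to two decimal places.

2.39 KB

Each change multiplies by a factor: 0.855 × 0.42 × 1.335 = 0.4793985.
4.99 × 0.4793985 = 2.392198515 ≈ 2.39.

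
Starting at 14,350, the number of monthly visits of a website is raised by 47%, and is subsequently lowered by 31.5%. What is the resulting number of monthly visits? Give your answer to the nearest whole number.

After the 47% increase: 14,350 × 1.47 = 21094.5.
31.5% decrease: 21094.5 × 0.685 = 14449.7325 ≈ 14,450.

14,450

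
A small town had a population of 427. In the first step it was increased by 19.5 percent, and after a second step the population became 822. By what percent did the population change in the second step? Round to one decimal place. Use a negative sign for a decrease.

After the first step: 427 × 1.195 = 510.265.
Second-step multiplier: 822 ÷ 510.265 ≈ 1.61093.
That is a change of 61.1%.

61.1%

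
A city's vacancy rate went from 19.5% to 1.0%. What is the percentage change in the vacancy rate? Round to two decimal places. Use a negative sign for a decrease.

-94.87%

The change is 1.0 − 19.5 = -18.5 percentage points.
Relative to the original 19.5%, that is -18.5 ÷ 19.5 ≈ -94.87%.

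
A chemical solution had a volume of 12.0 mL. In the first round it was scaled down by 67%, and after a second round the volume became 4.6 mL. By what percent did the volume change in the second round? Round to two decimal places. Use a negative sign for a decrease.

After the first round: 12.0 × 0.33 = 3.96.
Second-round multiplier: 4.6 ÷ 3.96 ≈ 1.161616.
That is a change of 16.16%.

16.16%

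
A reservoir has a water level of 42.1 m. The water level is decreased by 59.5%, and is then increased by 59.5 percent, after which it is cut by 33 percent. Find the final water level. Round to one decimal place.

Each change multiplies by a factor: 0.405 × 1.595 × 0.67 = 0.43280325.
42.1 × 0.43280325 = 18.221016825 ≈ 18.2.

18.2 m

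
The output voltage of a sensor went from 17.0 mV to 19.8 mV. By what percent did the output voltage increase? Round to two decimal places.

16.47%

Change: 19.8 − 17.0 = 2.8.
Relative to the original: 2.8 ÷ 17.0 ≈ 16.47%.
So the output voltage increased by 16.47%.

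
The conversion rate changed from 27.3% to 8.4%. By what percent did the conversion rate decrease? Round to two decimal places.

69.23%

The change is 8.4 − 27.3 = -18.9 percentage points.
Relative to the original 27.3%, that is -18.9 ÷ 27.3 ≈ -69.23%.
So the conversion rate fell by 69.23%.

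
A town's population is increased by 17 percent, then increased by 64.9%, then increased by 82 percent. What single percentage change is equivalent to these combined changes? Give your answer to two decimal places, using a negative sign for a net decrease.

251.14%

The combined multiplier is 1.17 × 1.649 × 1.82 = 3.5113806.
That corresponds to an increase of 251.14%.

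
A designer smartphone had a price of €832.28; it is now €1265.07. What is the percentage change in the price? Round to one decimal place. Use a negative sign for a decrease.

52.0%

Change: €1265.07 − €832.28 = €432.79.
Relative to the original: €432.79 ÷ €832.28 ≈ 52.0%.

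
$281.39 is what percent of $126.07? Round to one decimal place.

223.2%

$281.39 ÷ $126.07 ≈ 223.2%.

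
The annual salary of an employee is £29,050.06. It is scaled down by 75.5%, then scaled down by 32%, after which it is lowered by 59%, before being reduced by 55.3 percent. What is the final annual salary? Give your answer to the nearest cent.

75.5% decrease: £29,050.06 × 0.245 = £7117.2647.
After the 32% decrease: £7117.2647 × 0.68 = £4839.739996.
59% decrease: £4839.739996 × 0.41 = £1984.29339836.
After the 55.3% decrease: £1984.29339836 × 0.447 = £886.97914906692 ≈ £886.98.

£886.98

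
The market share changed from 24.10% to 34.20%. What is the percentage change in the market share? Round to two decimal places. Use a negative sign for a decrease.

The change is 34.20 − 24.10 = 10.10 percentage points.
Relative to the original 24.10%, that is 10.10 ÷ 24.10 ≈ 41.91%.

41.91%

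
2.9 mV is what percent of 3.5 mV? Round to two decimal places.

82.86%

2.9 mV ÷ 3.5 mV ≈ 82.86%.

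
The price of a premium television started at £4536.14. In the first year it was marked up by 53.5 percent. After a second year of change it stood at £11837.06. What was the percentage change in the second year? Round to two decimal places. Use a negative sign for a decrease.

70.00%

After the first year: £4536.14 × 1.535 = £6962.9749.
Second-year multiplier: £11837.06 ÷ £6962.9749 ≈ 1.7.
That is a change of 70.00%.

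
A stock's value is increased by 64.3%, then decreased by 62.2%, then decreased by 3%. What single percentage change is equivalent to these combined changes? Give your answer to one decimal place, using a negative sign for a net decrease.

-39.8%

The combined multiplier is 1.643 × 0.378 × 0.97 = 0.60242238.
That corresponds to a decrease of 39.8%.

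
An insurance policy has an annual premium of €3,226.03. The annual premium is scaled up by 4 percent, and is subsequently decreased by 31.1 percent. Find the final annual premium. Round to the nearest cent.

€2,311.64

Each change multiplies by a factor: 1.04 × 0.689 = 0.71656.
€3,226.03 × 0.71656 = €2311.6440568 ≈ €2,311.64.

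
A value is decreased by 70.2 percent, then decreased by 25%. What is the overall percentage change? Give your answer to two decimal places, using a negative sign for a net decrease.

A 70.2% decrease multiplies by 0.298.
Then a 25% decrease: 0.298 × 0.75 = 0.2235.
Overall factor 0.2235, i.e. -77.65%.

-77.65%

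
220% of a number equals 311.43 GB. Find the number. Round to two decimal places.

141.56 GB

311.43 GB ÷ 2.2 ≈ 141.56 GB.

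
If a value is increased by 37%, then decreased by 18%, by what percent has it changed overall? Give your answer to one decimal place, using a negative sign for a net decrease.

A 37% increase multiplies by 1.37.
Then an 18% decrease: 1.37 × 0.82 = 1.1234.
Overall factor 1.1234, i.e. 12.3%.

12.3%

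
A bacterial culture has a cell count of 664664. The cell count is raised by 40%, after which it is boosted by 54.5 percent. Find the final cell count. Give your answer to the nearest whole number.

1437668

Each change multiplies by a factor: 1.4 × 1.545 = 2.163.
664664 × 2.163 = 1437668.232 ≈ 1437668.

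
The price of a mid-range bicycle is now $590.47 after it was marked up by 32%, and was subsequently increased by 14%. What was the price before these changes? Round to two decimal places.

The overall multiplier applied was 1.32 × 1.14 = 1.5048.
So the original price was $590.47 ÷ 1.5048 ≈ $392.39.

$392.39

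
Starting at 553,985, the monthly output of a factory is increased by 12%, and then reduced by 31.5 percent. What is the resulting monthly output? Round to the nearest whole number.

425,017

12% increase: 553,985 × 1.12 = 620463.2.
Apply the 31.5% decrease: 620463.2 × 0.685 = 425017.292 ≈ 425,017.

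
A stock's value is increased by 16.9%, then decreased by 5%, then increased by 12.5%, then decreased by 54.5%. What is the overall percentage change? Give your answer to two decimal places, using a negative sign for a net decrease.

The combined multiplier is 1.169 × 0.95 × 1.125 × 0.455 = 0.56846278125.
That corresponds to a decrease of 43.15%.

-43.15%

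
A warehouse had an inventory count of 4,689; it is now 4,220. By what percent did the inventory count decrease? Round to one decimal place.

10.0%

Change: 4,220 − 4,689 = -469.
Relative to the original: -469 ÷ 4,689 ≈ -10.0%.
So the inventory count decreased by 10.0%.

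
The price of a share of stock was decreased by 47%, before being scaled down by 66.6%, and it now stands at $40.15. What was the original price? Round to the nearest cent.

Undoing the 66.6% decrease: $40.15 ÷ 0.334 ≈ $120.209581.
Undoing the 47% decrease: $120.209581 ÷ 0.53 ≈ $226.81.

$226.81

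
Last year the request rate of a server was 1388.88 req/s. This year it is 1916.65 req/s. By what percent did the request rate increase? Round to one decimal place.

Change: 1916.65 − 1388.88 = 527.77.
Relative to the original: 527.77 ÷ 1388.88 ≈ 38.0%.
So the request rate increased by 38.0%.

38.0%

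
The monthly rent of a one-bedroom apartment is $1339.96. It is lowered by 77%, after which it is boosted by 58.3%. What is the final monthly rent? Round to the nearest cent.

77% decrease: $1339.96 × 0.23 = $308.1908.
58.3% increase: $308.1908 × 1.583 = $487.8660364 ≈ $487.87.

$487.87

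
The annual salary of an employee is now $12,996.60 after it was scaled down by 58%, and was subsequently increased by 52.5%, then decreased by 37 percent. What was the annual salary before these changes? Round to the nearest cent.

The overall multiplier applied was 0.42 × 1.525 × 0.63 = 0.403515.
So the original annual salary was $12,996.60 ÷ 0.403515 ≈ $32,208.47.

$32,208.47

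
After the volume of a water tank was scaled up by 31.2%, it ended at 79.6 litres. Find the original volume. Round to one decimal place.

60.7 litres

The overall multiplier applied was 1.312.
So the original volume was 79.6 ÷ 1.312 ≈ 60.7 litres.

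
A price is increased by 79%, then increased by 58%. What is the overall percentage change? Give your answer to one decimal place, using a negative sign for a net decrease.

A 79% increase multiplies by 1.79.
Then a 58% increase: 1.79 × 1.58 = 2.8282.
Overall factor 2.8282, i.e. 182.8%.

182.8%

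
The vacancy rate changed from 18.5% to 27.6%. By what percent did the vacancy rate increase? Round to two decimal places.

The change is 27.6 − 18.5 = 9.1 percentage points.
Relative to the original 18.5%, that is 9.1 ÷ 18.5 ≈ 49.19%.
So the vacancy rate rose by 49.19%.

49.19%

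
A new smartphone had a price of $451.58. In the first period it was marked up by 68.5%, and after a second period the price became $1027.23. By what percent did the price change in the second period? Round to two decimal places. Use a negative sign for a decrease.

After the first period: $451.58 × 1.685 = $760.9123.
Second-period multiplier: $1027.23 ÷ $760.9123 ≈ 1.349998.
That is a change of 35.00%.

35.00%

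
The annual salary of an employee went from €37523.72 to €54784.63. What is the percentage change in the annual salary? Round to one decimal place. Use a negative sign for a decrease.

Change: €54784.63 − €37523.72 = €17260.91.
Relative to the original: €17260.91 ÷ €37523.72 ≈ 46.0%.

46.0%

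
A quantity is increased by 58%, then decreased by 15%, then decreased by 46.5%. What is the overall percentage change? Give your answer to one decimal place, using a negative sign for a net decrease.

A 58% increase multiplies by 1.58.
Then a 15% decrease: 1.58 × 0.85 = 1.343.
Then a 46.5% decrease: 1.343 × 0.535 = 0.718505.
Overall factor 0.718505, i.e. -28.1%.

-28.1%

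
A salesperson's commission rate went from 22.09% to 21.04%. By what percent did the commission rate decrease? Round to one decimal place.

The change is 21.04 − 22.09 = -1.05 percentage points.
Relative to the original 22.09%, that is -1.05 ÷ 22.09 ≈ -4.8%.
So the commission rate fell by 4.8%.

4.8%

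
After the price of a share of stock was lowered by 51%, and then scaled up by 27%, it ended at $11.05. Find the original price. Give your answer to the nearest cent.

$17.76

The overall multiplier applied was 0.49 × 1.27 = 0.6223.
So the original price was $11.05 ÷ 0.6223 ≈ $17.76.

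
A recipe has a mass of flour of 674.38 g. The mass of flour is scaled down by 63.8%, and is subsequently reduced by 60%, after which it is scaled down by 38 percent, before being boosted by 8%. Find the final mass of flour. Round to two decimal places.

65.39 g

63.8% decrease: 674.38 × 0.362 = 244.12556.
Apply the 60% decrease: 244.12556 × 0.4 = 97.650224.
After the 38% decrease: 97.650224 × 0.62 = 60.54313888.
After the 8% increase: 60.54313888 × 1.08 = 65.3865899904 ≈ 65.39.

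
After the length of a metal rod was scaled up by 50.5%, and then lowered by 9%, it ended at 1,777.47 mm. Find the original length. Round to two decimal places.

1,297.85 mm

Undoing the 9% decrease: 1,777.47 ÷ 0.91 ≈ 1953.263736.
Undoing the 50.5% increase: 1953.263736 ÷ 1.505 ≈ 1,297.85 mm.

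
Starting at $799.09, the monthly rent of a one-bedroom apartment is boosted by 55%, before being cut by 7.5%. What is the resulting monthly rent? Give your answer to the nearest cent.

After the 55% increase: $799.09 × 1.55 = $1238.5895.
7.5% decrease: $1238.5895 × 0.925 = $1145.6952875 ≈ $1145.70.

$1145.70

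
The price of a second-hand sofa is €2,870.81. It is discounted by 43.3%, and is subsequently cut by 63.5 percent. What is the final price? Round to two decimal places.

Each change multiplies by a factor: 0.567 × 0.365 = 0.206955.
€2,870.81 × 0.206955 = €594.12848355 ≈ €594.13.

€594.13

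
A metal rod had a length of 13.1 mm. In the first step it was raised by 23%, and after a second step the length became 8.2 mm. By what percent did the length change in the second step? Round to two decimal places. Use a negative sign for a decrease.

-49.11%

After the first step: 13.1 × 1.23 = 16.113.
Second-step multiplier: 8.2 ÷ 16.113 ≈ 0.508906.
That is a change of -49.11%.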